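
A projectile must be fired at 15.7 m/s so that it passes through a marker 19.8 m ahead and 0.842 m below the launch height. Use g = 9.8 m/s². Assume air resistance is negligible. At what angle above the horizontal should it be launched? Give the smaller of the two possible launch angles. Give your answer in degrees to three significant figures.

Trajectory: y = x tanθ − g x² (1 + tan²θ)/(2v₀²). With x = 19.8, y = −0.842, v₀ = 15.7, g = 9.80:
7.793 tan²θ − 19.8 tanθ + (6.951) = 0.
tanθ = [19.8 ± √(19.8² − 4 × 7.793 × (6.951))] / (2 × 7.793) = (19.8 ± 13.24) / 15.59, giving tanθ = 0.4208 or 2.120.
θ = 22.82° or 64.75°; the smaller is 22.82°.

22.8°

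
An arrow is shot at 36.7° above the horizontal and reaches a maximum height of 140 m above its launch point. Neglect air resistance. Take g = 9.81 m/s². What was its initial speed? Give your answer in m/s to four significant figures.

87.70 m/s

At the peak v_y = 0, so v_y0 = √(2gH) = √(2 × 9.81 × 140) = 52.41 m/s.
v_y0 = v₀ sin θ ⇒ v₀ = 52.41 / sin 36.7° = 87.70 m/s.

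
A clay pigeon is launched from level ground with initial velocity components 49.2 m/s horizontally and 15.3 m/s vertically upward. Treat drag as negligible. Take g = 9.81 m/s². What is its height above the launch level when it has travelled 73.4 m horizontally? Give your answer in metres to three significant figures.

11.9 m

Time to reach x = 73.4 m: t = x/vₓ = 73.4/49.20 = 1.492 s.
Height: y = v_y0 t − ½ g t² = 15.30 × 1.492 − 4.905 × 1.492² = 22.83 − 10.92 = 11.91 m.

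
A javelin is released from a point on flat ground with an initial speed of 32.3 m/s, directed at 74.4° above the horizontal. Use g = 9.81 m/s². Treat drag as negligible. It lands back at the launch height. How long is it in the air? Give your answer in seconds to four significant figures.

6.343 s

vₓ = 32.30 cos 74.4° = 8.686 m/s; v_y0 = 32.30 sin 74.4° = 31.11 m/s.
Landing at launch height ⇒ T = 2 v_y0 / g = 2 × 31.11 / 9.81 = 6.343 s.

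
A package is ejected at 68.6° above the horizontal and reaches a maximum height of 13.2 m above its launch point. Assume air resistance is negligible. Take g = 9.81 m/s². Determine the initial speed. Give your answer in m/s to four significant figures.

At the peak v_y = 0, so v_y0 = √(2gH) = √(2 × 9.81 × 13.2) = 16.09 m/s.
v_y0 = v₀ sin θ ⇒ v₀ = 16.09 / sin 68.6° = 17.28 m/s.

17.28 m/s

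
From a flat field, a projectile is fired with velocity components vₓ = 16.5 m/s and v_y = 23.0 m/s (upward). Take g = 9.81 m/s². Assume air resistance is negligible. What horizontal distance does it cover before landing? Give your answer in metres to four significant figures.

Time aloft: T = 2 v_y0 / g = 2 × 23.00 / 9.81 = 4.689 s.
Horizontal distance R = vₓ T = 16.50 × 4.689 = 77.37 m.

77.37 m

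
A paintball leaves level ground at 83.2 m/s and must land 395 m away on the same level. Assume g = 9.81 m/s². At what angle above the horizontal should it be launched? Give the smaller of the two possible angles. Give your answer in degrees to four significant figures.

R = v₀² sin 2θ / g gives sin 2θ = gR/v₀² = 9.81·395/83.2² = 0.5598.
2θ = 34.04° or 180° − 34.04° = 146.0°, so θ = 17.02° or 72.98°.
The smaller angle is 17.02°.

17.02°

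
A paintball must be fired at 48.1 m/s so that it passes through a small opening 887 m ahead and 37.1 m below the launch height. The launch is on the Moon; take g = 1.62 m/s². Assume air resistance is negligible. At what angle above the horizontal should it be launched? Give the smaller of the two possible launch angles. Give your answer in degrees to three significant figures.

Trajectory: y = x tanθ − g x² (1 + tan²θ)/(2v₀²). With x = 887, y = −37.1, v₀ = 48.1, g = 1.62:
275.4 tan²θ − 887 tanθ + (238.3) = 0.
tanθ = [887 ± √(887² − 4 × 275.4 × (238.3))] / (2 × 275.4) = (887 ± 724.0) / 550.9, giving tanθ = 0.2959 or 2.924.
θ = 16.48° or 71.12°; the smaller is 16.48°.

16.5°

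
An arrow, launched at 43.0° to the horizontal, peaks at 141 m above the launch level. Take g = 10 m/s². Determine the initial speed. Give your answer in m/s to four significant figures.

77.86 m/s

At the peak v_y = 0, so v_y0 = √(2gH) = √(2 × 10.0 × 141) = 53.10 m/s.
v_y0 = v₀ sin θ ⇒ v₀ = 53.10 / sin 43.0° = 77.86 m/s.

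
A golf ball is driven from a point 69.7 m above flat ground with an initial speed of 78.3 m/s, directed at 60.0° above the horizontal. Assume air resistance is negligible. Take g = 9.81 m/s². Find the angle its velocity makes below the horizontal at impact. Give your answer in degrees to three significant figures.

Horizontal component vₓ = 78.30 cos 60.0° = 39.15 m/s; vertical v_y0 = 78.30 sin 60.0° = 67.81 m/s.
With up positive and y = 0 at the ground: y(t) = 69.7 + (67.81) t − 4.905 t². Setting y = 0 and taking the positive root: t = [67.81 + √(67.81² + 2·9.81·69.7)] / 9.81 = (67.81 + 77.24) / 9.81 = 14.79 s.
At impact: v_y = v_y0 − g t = −77.24 m/s; vₓ = 39.15 m/s.
Angle below horizontal: arctan(|v_y|/vₓ) = arctan(77.24/39.15) = 63.12°.

63.1°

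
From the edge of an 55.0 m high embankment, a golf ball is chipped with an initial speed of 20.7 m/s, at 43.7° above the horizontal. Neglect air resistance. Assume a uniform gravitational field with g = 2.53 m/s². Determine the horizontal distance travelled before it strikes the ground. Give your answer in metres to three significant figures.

Resolve: vₓ = 20.70 cos 43.7° = 14.97 m/s and v_y0 = 20.70 sin 43.7° = 14.30 m/s.
The projectile lands when y = 55.0 + (14.30) t − ½·2.53·t² = 0. Positive root: t = (14.30 + √(14.30² + 2·2.53·55.0)) / 2.53 = (14.30 + 21.97) / 2.53 = 14.34 s.
Horizontal distance: R = vₓ t = 14.97 × 14.34 = 214.6 m.

215 m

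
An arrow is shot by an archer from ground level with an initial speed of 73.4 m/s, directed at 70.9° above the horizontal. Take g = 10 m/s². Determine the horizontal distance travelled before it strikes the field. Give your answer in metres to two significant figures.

Components: vₓ = 73.40 cos 70.9° = 24.02 m/s, v_y0 = 73.40 sin 70.9° = 69.36 m/s.
Time aloft: T = 2 v_y0 / g = 2 × 69.36 / 10.0 = 13.87 s.
Range: R = vₓ T = 24.02 × 13.87 = 333.2 m.

330 m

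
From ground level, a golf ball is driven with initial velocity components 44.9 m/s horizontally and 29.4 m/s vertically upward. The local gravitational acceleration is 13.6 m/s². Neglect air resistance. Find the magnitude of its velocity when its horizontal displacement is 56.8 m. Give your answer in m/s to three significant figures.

46.5 m/s

x = vₓ t ⇒ t = 56.8/44.90 = 1.265 s.
Vertical velocity there: v_y = v_y0 − g t = 29.40 − 13.6 × 1.265 = 12.20 m/s.
Speed: √(vₓ² + v_y²) = √(44.90² + 12.20²) = 46.53 m/s.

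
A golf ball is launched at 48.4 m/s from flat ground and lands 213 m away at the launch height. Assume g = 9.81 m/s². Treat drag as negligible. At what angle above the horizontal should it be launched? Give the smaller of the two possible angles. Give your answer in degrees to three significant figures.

31.6°

From R = (v₀²/g) sin 2θ: sin 2θ = 9.81 × 213 / 2342.6 = 0.8920.
2θ = 63.12° or 180° − 63.12° = 116.9°, so θ = 31.56° or 58.44°.
The smaller angle is 31.56°.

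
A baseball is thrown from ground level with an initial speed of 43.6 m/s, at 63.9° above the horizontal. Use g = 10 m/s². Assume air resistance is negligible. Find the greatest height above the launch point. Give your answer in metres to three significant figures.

Components: vₓ = 43.60 cos 63.9° = 19.18 m/s, v_y0 = 43.60 sin 63.9° = 39.15 m/s.
At the apex v_y = 0, so H = v_y0²/(2g) = 39.15²/20.00 = 76.65 m.

76.7 m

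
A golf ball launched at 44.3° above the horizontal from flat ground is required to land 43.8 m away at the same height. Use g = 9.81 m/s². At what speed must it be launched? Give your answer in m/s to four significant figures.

On level ground R = v₀² sin 2θ / g ⇒ v₀ = √(gR / sin 2θ).
v₀ = √(9.81 × 43.8 / sin 88.60°) = √(429.7 / 0.9997) = √429.81 = 20.73 m/s.

20.73 m/s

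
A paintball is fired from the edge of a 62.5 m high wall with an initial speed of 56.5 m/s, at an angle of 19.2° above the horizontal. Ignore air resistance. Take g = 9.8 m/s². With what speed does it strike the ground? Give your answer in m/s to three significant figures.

Horizontal component vₓ = 56.50 cos 19.2° = 53.36 m/s; vertical v_y0 = 56.50 sin 19.2° = 18.58 m/s.
With up positive and y = 0 at the ground: y(t) = 62.5 + (18.58) t − 4.900 t². Setting y = 0 and taking the positive root: t = [18.58 + √(18.58² + 2·9.80·62.5)] / 9.80 = (18.58 + 39.63) / 9.80 = 5.940 s.
Vertical velocity at impact: v_y = v_y0 − g t = 18.58 − 9.80 × 5.940 = −39.63 m/s.
Speed: |v| = √(vₓ² + v_y²) = √(53.36² + 39.63²) = 66.46 m/s.

66.5 m/s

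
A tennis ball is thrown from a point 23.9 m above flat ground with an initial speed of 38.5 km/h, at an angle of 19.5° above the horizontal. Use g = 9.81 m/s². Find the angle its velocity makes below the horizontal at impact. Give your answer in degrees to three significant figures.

65.3°

Convert: 38.5 km/h = 38.5/3.6 = 10.69 m/s.
Horizontal component vₓ = 10.69 cos 19.5° = 10.08 m/s; vertical v_y0 = 10.69 sin 19.5° = 3.570 m/s.
With up positive and y = 0 at the ground: y(t) = 23.9 + (3.570) t − 4.905 t². Setting y = 0 and taking the positive root: t = [3.570 + √(3.570² + 2·9.81·23.9)] / 9.81 = (3.570 + 21.95) / 9.81 = 2.601 s.
At impact: v_y = v_y0 − g t = −21.95 m/s; vₓ = 10.08 m/s.
Angle below horizontal: arctan(|v_y|/vₓ) = arctan(21.95/10.08) = 65.33°.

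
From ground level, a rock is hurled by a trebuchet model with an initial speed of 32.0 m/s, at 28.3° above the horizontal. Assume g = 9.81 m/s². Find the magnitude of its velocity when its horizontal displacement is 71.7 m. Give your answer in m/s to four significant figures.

Horizontal component vₓ = 32.00 cos 28.3° = 28.18 m/s; vertical v_y0 = 32.00 sin 28.3° = 15.17 m/s.
x = vₓ t ⇒ t = 71.7/28.18 = 2.545 s.
Vertical velocity there: v_y = v_y0 − g t = 15.17 − 9.81 × 2.545 = −9.794 m/s.
Speed: √(vₓ² + v_y²) = √(28.18² + 9.794²) = 29.83 m/s.

29.83 m/s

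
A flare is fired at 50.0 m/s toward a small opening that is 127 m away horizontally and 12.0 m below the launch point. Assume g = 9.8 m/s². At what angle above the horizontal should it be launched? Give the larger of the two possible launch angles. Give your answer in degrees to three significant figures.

75.5°

Trajectory: y = x tanθ − g x² (1 + tan²θ)/(2v₀²). With x = 127, y = −12.0, v₀ = 50.0, g = 9.80:
31.61 tan²θ − 127 tanθ + (19.61) = 0.
tanθ = [127 ± √(127² − 4 × 31.61 × (19.61))] / (2 × 31.61) = (127 ± 116.8) / 63.23, giving tanθ = 0.1609 or 3.856.
θ = 9.139° or 75.46°; the larger is 75.46°.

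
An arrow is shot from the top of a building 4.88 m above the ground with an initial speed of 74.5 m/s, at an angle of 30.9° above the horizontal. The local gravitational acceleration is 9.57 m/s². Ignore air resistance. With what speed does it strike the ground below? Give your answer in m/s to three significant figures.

75.1 m/s

Horizontal component vₓ = 74.50 cos 30.9° = 63.93 m/s; vertical v_y0 = 74.50 sin 30.9° = 38.26 m/s.
The projectile lands when y = 4.88 + (38.26) t − ½·9.57·t² = 0. Positive root: t = (38.26 + √(38.26² + 2·9.57·4.88)) / 9.57 = (38.26 + 39.46) / 9.57 = 8.121 s.
Vertical velocity at impact: v_y = v_y0 − g t = 38.26 − 9.57 × 8.121 = −39.46 m/s.
Speed: |v| = √(vₓ² + v_y²) = √(63.93² + 39.46²) = 75.12 m/s.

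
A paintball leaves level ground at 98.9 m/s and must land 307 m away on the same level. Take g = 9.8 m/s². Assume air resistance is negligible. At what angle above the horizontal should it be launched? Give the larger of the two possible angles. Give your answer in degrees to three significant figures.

81.0°

From R = (v₀²/g) sin 2θ: sin 2θ = 9.80 × 307 / 9781.2 = 0.3076.
2θ = 17.91° or 180° − 17.91° = 162.1°, so θ = 8.957° or 81.04°.
The larger angle is 81.04°.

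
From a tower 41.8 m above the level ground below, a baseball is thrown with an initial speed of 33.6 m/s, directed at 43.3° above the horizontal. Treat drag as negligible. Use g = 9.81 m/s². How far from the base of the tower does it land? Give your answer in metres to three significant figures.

Components: vₓ = 33.60 cos 43.3° = 24.45 m/s, v_y0 = 33.60 sin 43.3° = 23.04 m/s.
With up positive and y = 0 at the ground: y(t) = 41.8 + (23.04) t − 4.905 t². Setting y = 0 and taking the positive root: t = [23.04 + √(23.04² + 2·9.81·41.8)] / 9.81 = (23.04 + 36.76) / 9.81 = 6.096 s.
Horizontal distance: R = vₓ t = 24.45 × 6.096 = 149.1 m.

149 m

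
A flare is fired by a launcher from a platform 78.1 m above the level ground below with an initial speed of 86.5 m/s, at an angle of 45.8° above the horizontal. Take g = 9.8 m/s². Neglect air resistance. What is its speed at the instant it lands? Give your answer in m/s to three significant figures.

94.9 m/s

Resolve: vₓ = 86.50 cos 45.8° = 60.30 m/s and v_y0 = 86.50 sin 45.8° = 62.01 m/s.
Vertical motion (up positive, ground at y = 0): 4.900 t² − (62.01) t − 78.1 = 0, so t = (62.01 + √(62.01² + 2·9.80·78.1)) / 9.80 = (62.01 + 73.32) / 9.80 = 13.81 s.
Vertical velocity at impact: v_y = v_y0 − g t = 62.01 − 9.80 × 13.81 = −73.32 m/s.
Speed: |v| = √(vₓ² + v_y²) = √(60.30² + 73.32²) = 94.94 m/s.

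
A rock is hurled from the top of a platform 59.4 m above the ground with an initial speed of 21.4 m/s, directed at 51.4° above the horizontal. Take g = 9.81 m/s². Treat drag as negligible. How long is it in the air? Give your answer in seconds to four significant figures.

Resolve: vₓ = 21.40 cos 51.4° = 13.35 m/s and v_y0 = 21.40 sin 51.4° = 16.72 m/s.
With up positive and y = 0 at the ground: y(t) = 59.4 + (16.72) t − 4.905 t². Setting y = 0 and taking the positive root: t = [16.72 + √(16.72² + 2·9.81·59.4)] / 9.81 = (16.72 + 38.01) / 9.81 = 5.580 s.

5.580 s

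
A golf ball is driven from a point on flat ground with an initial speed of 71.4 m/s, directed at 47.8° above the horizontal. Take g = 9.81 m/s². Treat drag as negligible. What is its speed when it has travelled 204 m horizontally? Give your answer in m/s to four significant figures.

Resolve: vₓ = 71.40 cos 47.8° = 47.96 m/s and v_y0 = 71.40 sin 47.8° = 52.89 m/s.
At x = 204 m, t = x/vₓ = 204/47.96 = 4.253 s.
Vertical velocity there: v_y = v_y0 − g t = 52.89 − 9.81 × 4.253 = 11.17 m/s.
Speed: √(vₓ² + v_y²) = √(47.96² + 11.17²) = 49.24 m/s.

49.24 m/s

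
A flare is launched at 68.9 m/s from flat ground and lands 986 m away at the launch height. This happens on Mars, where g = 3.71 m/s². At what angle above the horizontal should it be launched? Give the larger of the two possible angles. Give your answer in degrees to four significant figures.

From R = (v₀²/g) sin 2θ: sin 2θ = 3.71 × 986 / 4747.2 = 0.7706.
2θ = 50.41° or 180° − 50.41° = 129.6°, so θ = 25.20° or 64.80°.
The larger angle is 64.80°.

64.80°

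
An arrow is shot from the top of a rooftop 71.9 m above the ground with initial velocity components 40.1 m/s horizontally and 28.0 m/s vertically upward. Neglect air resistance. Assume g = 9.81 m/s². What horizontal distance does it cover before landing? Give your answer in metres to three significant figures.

With up positive and y = 0 at the ground: y(t) = 71.9 + (28.00) t − 4.905 t². Setting y = 0 and taking the positive root: t = [28.00 + √(28.00² + 2·9.81·71.9)] / 9.81 = (28.00 + 46.85) / 9.81 = 7.630 s.
Horizontal distance: R = vₓ t = 40.10 × 7.630 = 306.0 m.

306 m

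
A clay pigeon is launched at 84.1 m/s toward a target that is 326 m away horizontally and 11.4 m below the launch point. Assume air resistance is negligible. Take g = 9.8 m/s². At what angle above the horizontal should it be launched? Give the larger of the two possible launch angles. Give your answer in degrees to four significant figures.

Trajectory: y = x tanθ − g x² (1 + tan²θ)/(2v₀²). With x = 326, y = −11.4, v₀ = 84.1, g = 9.80:
73.63 tan²θ − 326 tanθ + (62.23) = 0.
tanθ = [326 ± √(326² − 4 × 73.63 × (62.23))] / (2 × 73.63) = (326 ± 296.6) / 147.3, giving tanθ = 0.1999 or 4.228.
θ = 11.30° or 76.69°; the larger is 76.69°.

76.69°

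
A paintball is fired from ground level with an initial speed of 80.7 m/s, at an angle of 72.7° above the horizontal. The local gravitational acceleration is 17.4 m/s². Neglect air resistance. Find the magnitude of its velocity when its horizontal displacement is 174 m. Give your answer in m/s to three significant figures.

Resolve: vₓ = 80.70 cos 72.7° = 24.00 m/s and v_y0 = 80.70 sin 72.7° = 77.05 m/s.
x = vₓ t ⇒ t = 174/24.00 = 7.251 s.
Vertical velocity there: v_y = v_y0 − g t = 77.05 − 17.4 × 7.251 = −49.11 m/s.
Speed: √(vₓ² + v_y²) = √(24.00² + 49.11²) = 54.66 m/s.

54.7 m/s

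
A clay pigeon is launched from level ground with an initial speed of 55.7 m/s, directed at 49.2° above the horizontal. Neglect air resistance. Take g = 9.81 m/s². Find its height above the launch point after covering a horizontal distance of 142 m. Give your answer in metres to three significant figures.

89.8 m

vₓ = 55.70 cos 49.2° = 36.40 m/s; v_y0 = 55.70 sin 49.2° = 42.16 m/s.
x = vₓ t ⇒ t = 142/36.40 = 3.902 s.
Height: y = v_y0 t − ½ g t² = 42.16 × 3.902 − 4.905 × 3.902² = 164.5 − 74.67 = 89.84 m.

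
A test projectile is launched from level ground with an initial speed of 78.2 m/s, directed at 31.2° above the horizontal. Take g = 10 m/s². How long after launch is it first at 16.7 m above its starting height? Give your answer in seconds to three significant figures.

0.436 s

Horizontal component vₓ = 78.20 cos 31.2° = 66.89 m/s; vertical v_y0 = 78.20 sin 31.2° = 40.51 m/s.
Set y = v_y0 t − ½ g t² = 16.7: 5.000 t² − 40.51 t + 16.7 = 0.
t = [40.51 ± √(40.51² − 2·10.0·16.7)] / 10.0 = (40.51 ± 36.15) / 10.0, so t = 0.4357 s or t = 7.666 s.
The first (ascending) time is 0.4357 s.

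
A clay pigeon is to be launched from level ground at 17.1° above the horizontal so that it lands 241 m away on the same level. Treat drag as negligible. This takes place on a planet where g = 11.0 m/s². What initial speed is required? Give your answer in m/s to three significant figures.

Level-ground range: R = v₀² sin(2θ)/g, so v₀ = √(gR / sin 2θ).
v₀ = √(11.0 × 241 / sin 34.20°) = √(2651 / 0.5621) = √4716.4 = 68.68 m/s.

68.7 m/s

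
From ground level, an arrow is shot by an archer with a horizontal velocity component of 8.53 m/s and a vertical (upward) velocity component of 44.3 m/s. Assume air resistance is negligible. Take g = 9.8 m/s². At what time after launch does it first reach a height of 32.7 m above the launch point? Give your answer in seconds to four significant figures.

0.8109 s

Set y = v_y0 t − ½ g t² = 32.7: 4.900 t² − 44.30 t + 32.7 = 0.
t = [44.30 ± √(44.30² − 2·9.80·32.7)] / 9.80 = (44.30 ± 36.35) / 9.80, so t = 0.8109 s or t = 8.230 s.
The first (ascending) time is 0.8109 s.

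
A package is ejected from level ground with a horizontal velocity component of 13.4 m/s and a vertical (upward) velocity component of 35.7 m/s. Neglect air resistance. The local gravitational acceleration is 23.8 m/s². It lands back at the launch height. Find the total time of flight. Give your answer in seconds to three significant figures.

Time of flight on level ground: T = 2 v_y0 / g = 2 × 35.70 / 23.8 = 3.000 s.

3.00 s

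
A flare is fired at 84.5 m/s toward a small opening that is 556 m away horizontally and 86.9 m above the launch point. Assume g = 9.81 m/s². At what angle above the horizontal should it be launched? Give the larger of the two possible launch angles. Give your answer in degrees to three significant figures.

Trajectory: y = x tanθ − g x² (1 + tan²θ)/(2v₀²). With x = 556, y = 86.9, v₀ = 84.5, g = 9.81:
212.4 tan²θ − 556 tanθ + (299.3) = 0.
tanθ = [556 ± √(556² − 4 × 212.4 × (299.3))] / (2 × 212.4) = (556 ± 234.4) / 424.7, giving tanθ = 0.7573 or 1.861.
θ = 37.14° or 61.75°; the larger is 61.75°.

61.7°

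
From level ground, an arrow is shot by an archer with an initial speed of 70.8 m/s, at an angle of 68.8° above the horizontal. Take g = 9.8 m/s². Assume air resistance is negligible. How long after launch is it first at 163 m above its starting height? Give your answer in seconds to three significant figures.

3.26 s

Resolve: vₓ = 70.80 cos 68.8° = 25.60 m/s and v_y0 = 70.80 sin 68.8° = 66.01 m/s.
Height y(t) = 66.01 t − 4.900 t² = 163 gives 4.900 t² − 66.01 t + 163 = 0.
t = [66.01 ± √(66.01² − 2·9.80·163)] / 9.80 = (66.01 ± 34.09) / 9.80, so t = 3.257 s or t = 10.21 s.
The first (ascending) time is 3.257 s.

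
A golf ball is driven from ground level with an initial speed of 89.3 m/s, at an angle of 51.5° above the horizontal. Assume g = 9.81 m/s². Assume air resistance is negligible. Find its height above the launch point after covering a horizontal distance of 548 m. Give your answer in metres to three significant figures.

212 m

Horizontal component vₓ = 89.30 cos 51.5° = 55.59 m/s; vertical v_y0 = 89.30 sin 51.5° = 69.89 m/s.
x = vₓ t ⇒ t = 548/55.59 = 9.858 s.
Height: y = v_y0 t − ½ g t² = 69.89 × 9.858 − 4.905 × 9.858² = 688.9 − 476.6 = 212.3 m.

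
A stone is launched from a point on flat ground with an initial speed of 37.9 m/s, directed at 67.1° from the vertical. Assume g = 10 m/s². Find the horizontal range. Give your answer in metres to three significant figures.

Components: vₓ = 37.90 sin 67.1° = 34.91 m/s, v_y0 = 37.90 cos 67.1° = 14.75 m/s.
Time aloft: T = 2 v_y0 / g = 2 × 14.75 / 10.0 = 2.950 s.
Range: R = vₓ T = 34.91 × 2.950 = 103.0 m.

103 m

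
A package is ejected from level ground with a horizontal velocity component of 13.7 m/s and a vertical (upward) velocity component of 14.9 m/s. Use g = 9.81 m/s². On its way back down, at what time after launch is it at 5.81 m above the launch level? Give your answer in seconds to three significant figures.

2.58 s

Set y = v_y0 t − ½ g t² = 5.81: 4.905 t² − 14.90 t + 5.81 = 0.
t = [14.90 ± √(14.90² − 2·9.81·5.81)] / 9.81 = (14.90 ± 10.39) / 9.81, so t = 0.4594 s or t = 2.578 s.
The descending-branch root is 2.578 s.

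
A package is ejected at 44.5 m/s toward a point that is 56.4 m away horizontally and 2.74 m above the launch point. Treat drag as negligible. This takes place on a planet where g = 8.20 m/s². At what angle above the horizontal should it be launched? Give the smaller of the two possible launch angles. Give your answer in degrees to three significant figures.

Trajectory: y = x tanθ − g x² (1 + tan²θ)/(2v₀²). With x = 56.4, y = 2.74, v₀ = 44.5, g = 8.20:
6.586 tan²θ − 56.4 tanθ + (9.326) = 0.
tanθ = [56.4 ± √(56.4² − 4 × 6.586 × (9.326))] / (2 × 6.586) = (56.4 ± 54.18) / 13.17, giving tanθ = 0.1687 or 8.395.
θ = 9.574° or 83.21°; the smaller is 9.574°.

9.57°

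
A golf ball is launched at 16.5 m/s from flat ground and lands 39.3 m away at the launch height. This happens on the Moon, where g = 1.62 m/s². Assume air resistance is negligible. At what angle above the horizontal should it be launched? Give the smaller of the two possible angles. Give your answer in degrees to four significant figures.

6.762°

From R = (v₀²/g) sin 2θ: sin 2θ = 1.62 × 39.3 / 272.25 = 0.2339.
2θ = 13.52° or 180° − 13.52° = 166.5°, so θ = 6.762° or 83.24°.
The smaller angle is 6.762°.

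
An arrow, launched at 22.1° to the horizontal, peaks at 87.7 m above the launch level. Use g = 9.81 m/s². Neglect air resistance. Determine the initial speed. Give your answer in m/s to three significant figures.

110 m/s

At the peak v_y = 0, so v_y0 = √(2gH) = √(2 × 9.81 × 87.7) = 41.48 m/s.
v_y0 = v₀ sin θ ⇒ v₀ = 41.48 / sin 22.1° = 110.3 m/s.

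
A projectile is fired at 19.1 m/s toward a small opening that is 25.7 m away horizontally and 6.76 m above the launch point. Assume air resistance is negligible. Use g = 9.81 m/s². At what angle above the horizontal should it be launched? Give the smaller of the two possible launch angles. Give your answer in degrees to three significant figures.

Trajectory: y = x tanθ − g x² (1 + tan²θ)/(2v₀²). With x = 25.7, y = 6.76, v₀ = 19.1, g = 9.81:
8.881 tan²θ − 25.7 tanθ + (15.64) = 0.
tanθ = [25.7 ± √(25.7² − 4 × 8.881 × (15.64))] / (2 × 8.881) = (25.7 ± 10.24) / 17.76, giving tanθ = 0.8703 or 2.024.
θ = 41.03° or 63.70°; the smaller is 41.03°.

41.0°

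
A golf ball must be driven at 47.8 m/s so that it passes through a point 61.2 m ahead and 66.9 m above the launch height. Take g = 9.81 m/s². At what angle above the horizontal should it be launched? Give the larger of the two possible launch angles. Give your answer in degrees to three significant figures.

80.7°

Trajectory: y = x tanθ − g x² (1 + tan²θ)/(2v₀²). With x = 61.2, y = 66.9, v₀ = 47.8, g = 9.81:
8.041 tan²θ − 61.2 tanθ + (74.94) = 0.
tanθ = [61.2 ± √(61.2² − 4 × 8.041 × (74.94))] / (2 × 8.041) = (61.2 ± 36.54) / 16.08, giving tanθ = 1.533 or 6.078.
θ = 56.89° or 80.66°; the larger is 80.66°.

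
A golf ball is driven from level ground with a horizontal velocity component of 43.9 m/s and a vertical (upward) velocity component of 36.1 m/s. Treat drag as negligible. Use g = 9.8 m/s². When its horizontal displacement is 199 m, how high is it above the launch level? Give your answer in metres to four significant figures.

62.96 m

At x = 199 m, t = x/vₓ = 199/43.90 = 4.533 s.
Height: y = v_y0 t − ½ g t² = 36.10 × 4.533 − 4.900 × 4.533² = 163.6 − 100.7 = 62.96 m.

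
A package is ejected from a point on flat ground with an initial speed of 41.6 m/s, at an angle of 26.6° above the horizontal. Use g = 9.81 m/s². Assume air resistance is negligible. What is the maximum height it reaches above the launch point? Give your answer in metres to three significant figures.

17.7 m

vₓ = 41.60 cos 26.6° = 37.20 m/s; v_y0 = 41.60 sin 26.6° = 18.63 m/s.
Peak height H = v_y0² / (2g) = 346.96 / 19.62 = 17.68 m.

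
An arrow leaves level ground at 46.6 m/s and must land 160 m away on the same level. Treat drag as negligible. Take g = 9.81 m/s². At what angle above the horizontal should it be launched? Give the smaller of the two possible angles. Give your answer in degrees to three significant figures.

23.1°

From R = (v₀²/g) sin 2θ: sin 2θ = 9.81 × 160 / 2171.6 = 0.7228.
2θ = 46.29° or 180° − 46.29° = 133.7°, so θ = 23.14° or 66.86°.
The smaller angle is 23.14°.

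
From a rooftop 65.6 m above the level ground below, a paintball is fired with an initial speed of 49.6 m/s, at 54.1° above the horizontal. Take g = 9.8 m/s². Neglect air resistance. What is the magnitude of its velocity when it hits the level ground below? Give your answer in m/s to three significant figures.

61.2 m/s

Horizontal component vₓ = 49.60 cos 54.1° = 29.08 m/s; vertical v_y0 = 49.60 sin 54.1° = 40.18 m/s.
With up positive and y = 0 at the ground: y(t) = 65.6 + (40.18) t − 4.900 t². Setting y = 0 and taking the positive root: t = [40.18 + √(40.18² + 2·9.80·65.6)] / 9.80 = (40.18 + 53.85) / 9.80 = 9.595 s.
Vertical velocity at impact: v_y = v_y0 − g t = 40.18 − 9.80 × 9.595 = −53.85 m/s.
Speed: |v| = √(vₓ² + v_y²) = √(29.08² + 53.85²) = 61.20 m/s.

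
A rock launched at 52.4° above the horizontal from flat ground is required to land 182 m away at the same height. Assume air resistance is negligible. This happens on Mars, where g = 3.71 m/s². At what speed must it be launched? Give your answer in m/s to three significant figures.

From R = (v₀² / g) sin 2θ: v₀ = √(gR / sin 2θ).
v₀ = √(3.71 × 182 / sin 104.8°) = √(675.2 / 0.9668) = √698.39 = 26.43 m/s.

26.4 m/s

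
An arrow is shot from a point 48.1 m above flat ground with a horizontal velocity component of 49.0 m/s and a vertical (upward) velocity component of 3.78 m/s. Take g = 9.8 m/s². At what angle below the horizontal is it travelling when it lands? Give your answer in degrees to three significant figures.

With up positive and y = 0 at the ground: y(t) = 48.1 + (3.780) t − 4.900 t². Setting y = 0 and taking the positive root: t = [3.780 + √(3.780² + 2·9.80·48.1)] / 9.80 = (3.780 + 30.94) / 9.80 = 3.542 s.
At impact: v_y = v_y0 − g t = −30.94 m/s; vₓ = 49.00 m/s.
Angle below horizontal: arctan(|v_y|/vₓ) = arctan(30.94/49.00) = 32.27°.

32.3°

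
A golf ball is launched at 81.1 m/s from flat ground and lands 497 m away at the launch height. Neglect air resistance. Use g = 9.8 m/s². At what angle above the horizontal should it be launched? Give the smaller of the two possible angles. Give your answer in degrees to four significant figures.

23.89°

From R = (v₀²/g) sin 2θ: sin 2θ = 9.80 × 497 / 6577.2 = 0.7405.
2θ = 47.78° or 180° − 47.78° = 132.2°, so θ = 23.89° or 66.11°.
The smaller angle is 23.89°.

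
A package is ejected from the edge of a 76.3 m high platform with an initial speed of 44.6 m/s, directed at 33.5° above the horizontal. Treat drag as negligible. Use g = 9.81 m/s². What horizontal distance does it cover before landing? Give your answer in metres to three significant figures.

267 m

vₓ = 44.60 cos 33.5° = 37.19 m/s; v_y0 = 44.60 sin 33.5° = 24.62 m/s.
With up positive and y = 0 at the ground: y(t) = 76.3 + (24.62) t − 4.905 t². Setting y = 0 and taking the positive root: t = [24.62 + √(24.62² + 2·9.81·76.3)] / 9.81 = (24.62 + 45.86) / 9.81 = 7.184 s.
Horizontal distance: R = vₓ t = 37.19 × 7.184 = 267.2 m.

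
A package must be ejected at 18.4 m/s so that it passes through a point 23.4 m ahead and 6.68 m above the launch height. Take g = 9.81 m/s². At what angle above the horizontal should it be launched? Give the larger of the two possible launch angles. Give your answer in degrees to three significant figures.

64.0°

Trajectory: y = x tanθ − g x² (1 + tan²θ)/(2v₀²). With x = 23.4, y = 6.68, v₀ = 18.4, g = 9.81:
7.933 tan²θ − 23.4 tanθ + (14.61) = 0.
tanθ = [23.4 ± √(23.4² − 4 × 7.933 × (14.61))] / (2 × 7.933) = (23.4 ± 9.158) / 15.87, giving tanθ = 0.8977 or 2.052.
θ = 41.91° or 64.02°; the larger is 64.02°.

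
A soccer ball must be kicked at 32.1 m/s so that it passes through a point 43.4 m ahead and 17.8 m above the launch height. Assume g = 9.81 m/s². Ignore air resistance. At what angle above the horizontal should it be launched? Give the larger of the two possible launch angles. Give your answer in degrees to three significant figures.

76.3°

Trajectory: y = x tanθ − g x² (1 + tan²θ)/(2v₀²). With x = 43.4, y = 17.8, v₀ = 32.1, g = 9.81:
8.966 tan²θ − 43.4 tanθ + (26.77) = 0.
tanθ = [43.4 ± √(43.4² − 4 × 8.966 × (26.77))] / (2 × 8.966) = (43.4 ± 30.39) / 17.93, giving tanθ = 0.7255 or 4.115.
θ = 35.96° or 76.34°; the larger is 76.34°.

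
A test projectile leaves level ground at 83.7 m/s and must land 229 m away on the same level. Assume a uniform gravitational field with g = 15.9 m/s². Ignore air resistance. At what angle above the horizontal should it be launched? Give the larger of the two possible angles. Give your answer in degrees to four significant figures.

74.34°

R = v₀² sin 2θ / g gives sin 2θ = gR/v₀² = 15.9·229/83.7² = 0.5197.
2θ = 31.31° or 180° − 31.31° = 148.7°, so θ = 15.66° or 74.34°.
The larger angle is 74.34°.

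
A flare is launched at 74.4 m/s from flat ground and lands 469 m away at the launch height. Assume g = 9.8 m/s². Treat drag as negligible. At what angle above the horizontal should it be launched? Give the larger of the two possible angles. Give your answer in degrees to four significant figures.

From R = (v₀²/g) sin 2θ: sin 2θ = 9.80 × 469 / 5535.4 = 0.8303.
2θ = 56.13° or 180° − 56.13° = 123.9°, so θ = 28.07° or 61.93°.
The larger angle is 61.93°.

61.93°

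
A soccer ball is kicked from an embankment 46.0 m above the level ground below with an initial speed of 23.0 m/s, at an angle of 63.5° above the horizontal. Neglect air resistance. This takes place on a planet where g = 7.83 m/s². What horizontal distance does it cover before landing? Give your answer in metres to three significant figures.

Horizontal component vₓ = 23.00 cos 63.5° = 10.26 m/s; vertical v_y0 = 23.00 sin 63.5° = 20.58 m/s.
The projectile lands when y = 46.0 + (20.58) t − ½·7.83·t² = 0. Positive root: t = (20.58 + √(20.58² + 2·7.83·46.0)) / 7.83 = (20.58 + 33.82) / 7.83 = 6.949 s.
Horizontal distance: R = vₓ t = 10.26 × 6.949 = 71.31 m.

71.3 m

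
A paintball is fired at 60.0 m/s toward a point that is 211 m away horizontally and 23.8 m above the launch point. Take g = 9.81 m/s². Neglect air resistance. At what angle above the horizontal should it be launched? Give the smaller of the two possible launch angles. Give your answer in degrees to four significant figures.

24.77°

Trajectory: y = x tanθ − g x² (1 + tan²θ)/(2v₀²). With x = 211, y = 23.8, v₀ = 60.0, g = 9.81:
60.66 tan²θ − 211 tanθ + (84.46) = 0.
tanθ = [211 ± √(211² − 4 × 60.66 × (84.46))] / (2 × 60.66) = (211 ± 155.0) / 121.3, giving tanθ = 0.4615 or 3.017.
θ = 24.77° or 71.66°; the smaller is 24.77°.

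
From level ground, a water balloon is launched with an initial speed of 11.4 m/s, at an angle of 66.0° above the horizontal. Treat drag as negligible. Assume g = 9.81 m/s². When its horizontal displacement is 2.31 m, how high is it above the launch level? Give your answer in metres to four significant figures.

vₓ = 11.40 cos 66.0° = 4.637 m/s; v_y0 = 11.40 sin 66.0° = 10.41 m/s.
At x = 2.31 m, t = x/vₓ = 2.31/4.637 = 0.4982 s.
Height: y = v_y0 t − ½ g t² = 10.41 × 0.4982 − 4.905 × 0.4982² = 5.188 − 1.217 = 3.971 m.

3.971 m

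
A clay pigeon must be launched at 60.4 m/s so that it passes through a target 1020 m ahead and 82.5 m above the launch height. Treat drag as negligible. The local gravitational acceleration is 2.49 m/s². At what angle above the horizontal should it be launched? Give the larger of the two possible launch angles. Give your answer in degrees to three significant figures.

66.9°

Trajectory: y = x tanθ − g x² (1 + tan²θ)/(2v₀²). With x = 1020, y = 82.5, v₀ = 60.4, g = 2.49:
355.1 tan²θ − 1020 tanθ + (437.6) = 0.
tanθ = [1020 ± √(1020² − 4 × 355.1 × (437.6))] / (2 × 355.1) = (1020 ± 647.3) / 710.1, giving tanθ = 0.5249 or 2.348.
θ = 27.69° or 66.93°; the larger is 66.93°.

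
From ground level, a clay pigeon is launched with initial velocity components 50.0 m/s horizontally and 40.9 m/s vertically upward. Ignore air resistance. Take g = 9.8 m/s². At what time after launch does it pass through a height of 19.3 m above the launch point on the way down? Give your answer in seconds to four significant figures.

7.845 s

Height y(t) = 40.90 t − 4.900 t² = 19.3 gives 4.900 t² − 40.90 t + 19.3 = 0.
Quadratic formula: t = (40.90 ± √1294.5) / 9.80 = (40.90 ± 35.98) / 9.80 → t = 0.5021 s or 7.845 s.
The descending-branch root is 7.845 s.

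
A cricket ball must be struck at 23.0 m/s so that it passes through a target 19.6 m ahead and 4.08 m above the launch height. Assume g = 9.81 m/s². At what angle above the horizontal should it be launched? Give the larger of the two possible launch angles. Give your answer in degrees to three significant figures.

78.9°

Trajectory: y = x tanθ − g x² (1 + tan²θ)/(2v₀²). With x = 19.6, y = 4.08, v₀ = 23.0, g = 9.81:
3.562 tan²θ − 19.6 tanθ + (7.642) = 0.
tanθ = [19.6 ± √(19.6² − 4 × 3.562 × (7.642))] / (2 × 3.562) = (19.6 ± 16.59) / 7.124, giving tanθ = 0.4223 or 5.080.
θ = 22.89° or 78.86°; the larger is 78.86°.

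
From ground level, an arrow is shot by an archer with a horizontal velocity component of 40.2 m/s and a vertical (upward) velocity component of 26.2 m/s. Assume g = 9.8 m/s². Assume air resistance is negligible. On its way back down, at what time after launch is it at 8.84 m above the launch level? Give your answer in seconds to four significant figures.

Require v_y0 t − ½ g t² = 8.84, i.e. 4.900 t² − 26.20 t + 8.84 = 0.
Quadratic formula: t = (26.20 ± √513.18) / 9.80 = (26.20 ± 22.65) / 9.80 → t = 0.3619 s or 4.985 s.
The descending-branch root is 4.985 s.

4.985 s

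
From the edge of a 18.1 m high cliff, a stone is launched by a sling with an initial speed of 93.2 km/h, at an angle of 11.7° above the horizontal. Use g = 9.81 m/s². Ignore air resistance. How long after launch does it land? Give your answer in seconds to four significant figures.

Convert: 93.2 km/h = 93.2/3.6 = 25.89 m/s.
Components: vₓ = 25.89 cos 11.7° = 25.35 m/s, v_y0 = 25.89 sin 11.7° = 5.250 m/s.
The projectile lands when y = 18.1 + (5.250) t − ½·9.81·t² = 0. Positive root: t = (5.250 + √(5.250² + 2·9.81·18.1)) / 9.81 = (5.250 + 19.56) / 9.81 = 2.529 s.

2.529 s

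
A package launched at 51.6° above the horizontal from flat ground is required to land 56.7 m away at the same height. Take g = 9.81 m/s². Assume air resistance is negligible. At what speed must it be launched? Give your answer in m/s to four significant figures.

23.90 m/s

On level ground R = v₀² sin 2θ / g ⇒ v₀ = √(gR / sin 2θ).
v₀ = √(9.81 × 56.7 / sin 103.2°) = √(556.2 / 0.9736) = √571.32 = 23.90 m/s.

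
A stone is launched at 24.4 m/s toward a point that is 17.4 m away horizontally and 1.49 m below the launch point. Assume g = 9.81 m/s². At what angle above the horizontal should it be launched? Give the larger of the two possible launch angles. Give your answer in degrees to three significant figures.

Trajectory: y = x tanθ − g x² (1 + tan²θ)/(2v₀²). With x = 17.4, y = −1.49, v₀ = 24.4, g = 9.81:
2.494 tan²θ − 17.4 tanθ + (1.004) = 0.
tanθ = [17.4 ± √(17.4² − 4 × 2.494 × (1.004))] / (2 × 2.494) = (17.4 ± 17.11) / 4.989, giving tanθ = 0.05821 or 6.918.
θ = 3.331° or 81.77°; the larger is 81.77°.

81.8°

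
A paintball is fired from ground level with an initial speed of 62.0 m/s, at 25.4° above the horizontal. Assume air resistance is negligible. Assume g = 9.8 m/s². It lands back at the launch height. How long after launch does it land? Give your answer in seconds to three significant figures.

Horizontal component vₓ = 62.00 cos 25.4° = 56.01 m/s; vertical v_y0 = 62.00 sin 25.4° = 26.59 m/s.
Time of flight on level ground: T = 2 v_y0 / g = 2 × 26.59 / 9.80 = 5.427 s.

5.43 s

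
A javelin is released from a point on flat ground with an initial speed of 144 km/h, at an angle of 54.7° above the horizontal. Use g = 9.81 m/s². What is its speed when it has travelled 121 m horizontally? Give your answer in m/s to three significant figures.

29.7 m/s

Convert: 144 km/h = 144/3.6 = 40.00 m/s.
vₓ = 40.00 cos 54.7° = 23.11 m/s; v_y0 = 40.00 sin 54.7° = 32.65 m/s.
Time to reach x = 121 m: t = x/vₓ = 121/23.11 = 5.235 s.
Vertical velocity there: v_y = v_y0 − g t = 32.65 − 9.81 × 5.235 = −18.71 m/s.
Speed: √(vₓ² + v_y²) = √(23.11² + 18.71²) = 29.74 m/s.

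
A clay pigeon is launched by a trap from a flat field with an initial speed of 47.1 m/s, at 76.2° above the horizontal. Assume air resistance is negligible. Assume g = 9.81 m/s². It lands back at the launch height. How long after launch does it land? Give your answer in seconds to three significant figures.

9.33 s

vₓ = 47.10 cos 76.2° = 11.23 m/s; v_y0 = 47.10 sin 76.2° = 45.74 m/s.
It returns to y = 0 when t = 2 v_y0 / g = 2(45.74)/9.81 = 9.325 s.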